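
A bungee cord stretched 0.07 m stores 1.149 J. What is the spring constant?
k = 2·PE/x² = 2·1.149/(0.07)² = 469.0 N/m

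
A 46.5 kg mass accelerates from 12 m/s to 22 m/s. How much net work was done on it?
W = ΔKE = ½m(v₂² − v₁²) = ½(46.5)(22² − 12²) = 7905.0 J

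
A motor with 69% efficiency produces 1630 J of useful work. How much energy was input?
W_in = W_out/η = 1630/0.69 = 2362 J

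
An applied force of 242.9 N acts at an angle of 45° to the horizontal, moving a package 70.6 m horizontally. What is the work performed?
W = F·d·cosθ = (242.9)(70.6)cos(45°) = 12130 J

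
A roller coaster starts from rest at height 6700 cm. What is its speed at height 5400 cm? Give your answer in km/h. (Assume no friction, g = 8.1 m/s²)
Convert to SI: h₁−h₂ = 13.0 m
mgh₁ = mgh₂ + ½mv² ⇒ v = √(2g(h₁−h₂)) = √(2·8.1·13.0) = 14.5121 m/s = 52.24 km/h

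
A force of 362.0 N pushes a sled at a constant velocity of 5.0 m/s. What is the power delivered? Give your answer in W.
P = Fv = (362.0)(5.0) = 1810 W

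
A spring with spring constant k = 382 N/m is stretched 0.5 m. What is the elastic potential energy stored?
PE = ½kx² = ½(382)(0.5)² = 47.75 J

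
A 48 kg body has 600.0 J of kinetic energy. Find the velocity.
v = √(2·KE/m) = √(2·600.0/48) = 5.0 m/s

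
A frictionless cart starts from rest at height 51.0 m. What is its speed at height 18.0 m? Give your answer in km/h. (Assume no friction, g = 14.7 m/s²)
mgh₁ = mgh₂ + ½mv² ⇒ v = √(2g(h₁−h₂)) = √(2·14.7·33.0) = 31.148 m/s = 112.1 km/h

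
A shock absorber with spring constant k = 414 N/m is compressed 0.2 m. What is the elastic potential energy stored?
PE = ½kx² = ½(414)(0.2)² = 8.28 J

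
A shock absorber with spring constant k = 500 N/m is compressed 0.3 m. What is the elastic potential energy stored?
PE = ½kx² = ½(500)(0.3)² = 22.5 J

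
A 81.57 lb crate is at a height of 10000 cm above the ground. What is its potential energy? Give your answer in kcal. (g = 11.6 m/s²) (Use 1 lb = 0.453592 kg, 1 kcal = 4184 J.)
Convert to SI: m = 36.9995 kg, h = 100.0 m
PE = mgh = (36.9995)(11.6)(100.0) = 42919.4 J = 10.26 kcal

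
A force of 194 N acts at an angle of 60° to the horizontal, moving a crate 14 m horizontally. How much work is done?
W = F·d·cosθ = (194)(14)cos(60°) = 1358 J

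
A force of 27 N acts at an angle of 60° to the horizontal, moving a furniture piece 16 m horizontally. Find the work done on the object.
W = F·d·cosθ = (27)(16)cos(60°) = 216.0 J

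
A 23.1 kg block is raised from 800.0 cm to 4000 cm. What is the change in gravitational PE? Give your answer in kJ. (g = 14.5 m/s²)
Convert to SI: m = 23.1 kg, Δh = 32.0 m
ΔPE = mgΔh = (23.1)(14.5)(32.0) = 10718.4 J = 10.72 kJ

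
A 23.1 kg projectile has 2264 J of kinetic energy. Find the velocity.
v = √(2·KE/m) = √(2·2264/23.1) = 14.0 m/s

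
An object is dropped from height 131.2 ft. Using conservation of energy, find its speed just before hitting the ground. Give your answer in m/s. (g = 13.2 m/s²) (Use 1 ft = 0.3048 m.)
Convert to SI: h = 39.9898 m
mgh = ½mv² ⇒ v = √(2gh) = √(2·13.2·39.9898) = 32.49 m/s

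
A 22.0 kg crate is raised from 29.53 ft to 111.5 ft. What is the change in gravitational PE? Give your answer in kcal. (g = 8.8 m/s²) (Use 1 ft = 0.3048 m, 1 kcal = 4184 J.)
Convert to SI: m = 22.0 kg, Δh = 24.9845 m
ΔPE = mgΔh = (22.0)(8.8)(24.9845) = 4836.99 J = 1.156 kcal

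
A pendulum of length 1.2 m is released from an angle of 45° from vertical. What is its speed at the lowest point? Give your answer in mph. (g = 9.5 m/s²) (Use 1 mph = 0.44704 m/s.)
h = L(1 − cosθ) = 1.2(1 − cos45°) = 0.351472 m
v = √(2gh) = √(2·9.5·0.351472) = 2.58418 m/s = 5.781 mph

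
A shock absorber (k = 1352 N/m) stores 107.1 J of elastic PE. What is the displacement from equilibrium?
x = √(2·PE/k) = √(2·107.1/1352) = 0.398 m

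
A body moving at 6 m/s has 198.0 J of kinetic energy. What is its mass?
m = 2·KE/v² = 2·198.0/(6)² = 11.0 kg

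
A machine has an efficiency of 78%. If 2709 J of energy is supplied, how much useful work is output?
W_out = η·W_in = 0.78·2709 = 2113.02 J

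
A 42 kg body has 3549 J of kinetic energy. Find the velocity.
v = √(2·KE/m) = √(2·3549/42) = 13.0 m/s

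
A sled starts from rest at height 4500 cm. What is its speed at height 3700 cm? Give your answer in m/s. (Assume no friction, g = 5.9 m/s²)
Convert to SI: h₁−h₂ = 8.0 m
mgh₁ = mgh₂ + ½mv² ⇒ v = √(2g(h₁−h₂)) = √(2·5.9·8.0) = 9.716 m/s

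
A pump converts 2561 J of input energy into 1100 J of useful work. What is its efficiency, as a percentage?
η = W_out/W_in = 1100/2561 = 42.95%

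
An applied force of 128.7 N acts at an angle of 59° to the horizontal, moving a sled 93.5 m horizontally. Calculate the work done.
W = F·d·cosθ = (128.7)(93.5)cos(59°) = 6198 J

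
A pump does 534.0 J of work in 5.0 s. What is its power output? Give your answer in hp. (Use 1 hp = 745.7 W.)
P = W/t = 534.0/5.0 = 106.8 W = 0.1432 hp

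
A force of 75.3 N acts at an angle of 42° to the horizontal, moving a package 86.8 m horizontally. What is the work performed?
W = F·d·cosθ = (75.3)(86.8)cos(42°) = 4857 J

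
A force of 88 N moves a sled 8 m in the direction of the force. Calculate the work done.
W = F·d = (88)(8) = 704.0 J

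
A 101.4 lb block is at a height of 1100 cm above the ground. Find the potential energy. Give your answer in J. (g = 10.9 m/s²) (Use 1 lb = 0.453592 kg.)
Convert to SI: m = 45.9942 kg, h = 11.0 m
PE = mgh = (45.9942)(10.9)(11.0) = 5515 J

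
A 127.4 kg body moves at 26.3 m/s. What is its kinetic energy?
KE = ½mv² = ½(127.4)(26.3)² = 44060 J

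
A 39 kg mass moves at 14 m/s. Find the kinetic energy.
KE = ½mv² = ½(39)(14)² = 3822.0 J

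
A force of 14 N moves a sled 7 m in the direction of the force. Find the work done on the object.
W = F·d = (14)(7) = 98.0 J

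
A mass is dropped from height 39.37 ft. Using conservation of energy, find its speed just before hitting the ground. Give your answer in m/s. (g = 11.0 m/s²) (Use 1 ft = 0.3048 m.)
Convert to SI: h = 12.0 m
mgh = ½mv² ⇒ v = √(2gh) = √(2·11.0·12.0) = 16.25 m/s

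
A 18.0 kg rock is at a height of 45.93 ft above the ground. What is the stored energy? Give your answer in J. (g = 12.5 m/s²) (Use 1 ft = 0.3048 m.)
Convert to SI: m = 18.0 kg, h = 13.9995 m
PE = mgh = (18.0)(12.5)(13.9995) = 3150 J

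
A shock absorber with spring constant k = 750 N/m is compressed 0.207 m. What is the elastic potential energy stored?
PE = ½kx² = ½(750)(0.207)² = 16.07 J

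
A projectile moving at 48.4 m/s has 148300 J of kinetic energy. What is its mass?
m = 2·KE/v² = 2·148300/(48.4)² = 126.6 kg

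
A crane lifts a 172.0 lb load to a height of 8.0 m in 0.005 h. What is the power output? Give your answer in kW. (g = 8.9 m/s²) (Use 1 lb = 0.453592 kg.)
Convert to SI: m = 78.0178 kg, h = 8.0 m, t = 18.0 s
P = mgh/t = (78.0178)(8.9)(8.0)/18.0 = 308.604 W = 0.3086 kW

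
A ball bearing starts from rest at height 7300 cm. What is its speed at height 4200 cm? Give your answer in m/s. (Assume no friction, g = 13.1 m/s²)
Convert to SI: h₁−h₂ = 31.0 m
mgh₁ = mgh₂ + ½mv² ⇒ v = √(2g(h₁−h₂)) = √(2·13.1·31.0) = 28.5 m/s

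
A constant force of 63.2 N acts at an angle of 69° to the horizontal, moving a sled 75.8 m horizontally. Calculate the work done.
W = F·d·cosθ = (63.2)(75.8)cos(69°) = 1717 J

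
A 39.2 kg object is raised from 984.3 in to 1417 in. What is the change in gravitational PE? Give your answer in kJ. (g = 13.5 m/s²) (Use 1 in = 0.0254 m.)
Convert to SI: m = 39.2 kg, Δh = 10.9906 m
ΔPE = mgΔh = (39.2)(13.5)(10.9906) = 5816.21 J = 5.816 kJ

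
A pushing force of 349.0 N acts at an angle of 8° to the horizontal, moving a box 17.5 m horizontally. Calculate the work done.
W = F·d·cosθ = (349.0)(17.5)cos(8°) = 6048 J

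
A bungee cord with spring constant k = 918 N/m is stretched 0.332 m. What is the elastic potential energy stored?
PE = ½kx² = ½(918)(0.332)² = 50.59 J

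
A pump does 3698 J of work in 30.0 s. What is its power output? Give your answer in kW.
P = W/t = 3698.0/30.0 = 123.267 W = 0.1233 kW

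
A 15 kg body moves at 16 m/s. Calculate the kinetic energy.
KE = ½mv² = ½(15)(16)² = 1920.0 J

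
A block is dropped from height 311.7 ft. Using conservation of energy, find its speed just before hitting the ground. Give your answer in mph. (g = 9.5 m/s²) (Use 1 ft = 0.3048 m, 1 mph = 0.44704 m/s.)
Convert to SI: h = 95.0062 m
mgh = ½mv² ⇒ v = √(2gh) = √(2·9.5·95.0062) = 42.4867 m/s = 95.04 mph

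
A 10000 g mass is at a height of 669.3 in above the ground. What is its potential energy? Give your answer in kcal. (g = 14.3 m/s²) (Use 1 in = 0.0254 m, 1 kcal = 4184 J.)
Convert to SI: m = 10.0 kg, h = 17.0002 m
PE = mgh = (10.0)(14.3)(17.0002) = 2431.03 J = 0.581 kcal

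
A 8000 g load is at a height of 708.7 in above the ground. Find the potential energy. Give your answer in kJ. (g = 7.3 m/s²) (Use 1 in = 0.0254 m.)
Convert to SI: m = 8.0 kg, h = 18.001 m
PE = mgh = (8.0)(7.3)(18.001) = 1051.26 J = 1.051 kJ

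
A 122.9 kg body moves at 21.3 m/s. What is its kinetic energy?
KE = ½mv² = ½(122.9)(21.3)² = 27880 J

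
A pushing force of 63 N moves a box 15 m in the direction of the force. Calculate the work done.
W = F·d = (63)(15) = 945.0 J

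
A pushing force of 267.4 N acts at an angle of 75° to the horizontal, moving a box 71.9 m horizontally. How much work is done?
W = F·d·cosθ = (267.4)(71.9)cos(75°) = 4976 J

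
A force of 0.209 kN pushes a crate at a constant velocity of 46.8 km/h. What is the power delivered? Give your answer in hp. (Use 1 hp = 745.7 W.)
Convert to SI: F = 209.0 N, v = 13.0 m/s
P = Fv = (209.0)(13.0) = 2717.0 W = 3.644 hp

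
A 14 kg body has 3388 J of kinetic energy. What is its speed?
v = √(2·KE/m) = √(2·3388/14) = 22.0 m/s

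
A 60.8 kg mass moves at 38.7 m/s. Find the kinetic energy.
KE = ½mv² = ½(60.8)(38.7)² = 45530 J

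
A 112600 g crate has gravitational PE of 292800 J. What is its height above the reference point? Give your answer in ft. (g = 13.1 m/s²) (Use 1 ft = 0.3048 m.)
Convert to SI: m = 112.6 kg, PE = 292800 J
h = PE/(mg) = 292800/(112.6·13.1) = 198.5 m = 651.2 ft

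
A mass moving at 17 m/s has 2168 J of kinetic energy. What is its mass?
m = 2·KE/v² = 2·2168/(17)² = 15.0 kg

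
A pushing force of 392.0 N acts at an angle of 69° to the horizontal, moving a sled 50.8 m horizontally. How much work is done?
W = F·d·cosθ = (392.0)(50.8)cos(69°) = 7136 J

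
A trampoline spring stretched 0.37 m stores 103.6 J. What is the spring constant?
k = 2·PE/x² = 2·103.6/(0.37)² = 1514 N/m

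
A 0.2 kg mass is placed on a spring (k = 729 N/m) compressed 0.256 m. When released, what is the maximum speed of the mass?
½kx² = ½mv² ⇒ v = x√(k/m) = (0.256)√(729/0.2) = 15.46 m/s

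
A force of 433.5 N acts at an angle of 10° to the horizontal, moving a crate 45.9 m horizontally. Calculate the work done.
W = F·d·cosθ = (433.5)(45.9)cos(10°) = 19600 J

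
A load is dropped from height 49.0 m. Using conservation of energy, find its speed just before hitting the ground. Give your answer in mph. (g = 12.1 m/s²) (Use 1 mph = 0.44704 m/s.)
mgh = ½mv² ⇒ v = √(2gh) = √(2·12.1·49.0) = 34.4354 m/s = 77.03 mph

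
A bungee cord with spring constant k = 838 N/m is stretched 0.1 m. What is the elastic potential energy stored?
PE = ½kx² = ½(838)(0.1)² = 4.19 J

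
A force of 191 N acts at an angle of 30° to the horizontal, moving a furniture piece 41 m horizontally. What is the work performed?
W = F·d·cosθ = (191)(41)cos(30°) = 6782 J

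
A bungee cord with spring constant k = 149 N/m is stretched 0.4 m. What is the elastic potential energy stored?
PE = ½kx² = ½(149)(0.4)² = 11.92 J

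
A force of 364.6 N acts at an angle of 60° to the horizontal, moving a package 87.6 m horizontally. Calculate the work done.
W = F·d·cosθ = (364.6)(87.6)cos(60°) = 15970 J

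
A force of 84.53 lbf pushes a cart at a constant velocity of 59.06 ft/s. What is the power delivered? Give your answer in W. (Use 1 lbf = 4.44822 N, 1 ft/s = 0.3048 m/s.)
Convert to SI: F = 376.008 N, v = 18.0015 m/s
P = Fv = (376.008)(18.0015) = 6769 W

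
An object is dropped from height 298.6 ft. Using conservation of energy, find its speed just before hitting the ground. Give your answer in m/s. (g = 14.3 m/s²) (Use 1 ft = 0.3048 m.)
Convert to SI: h = 91.0133 m
mgh = ½mv² ⇒ v = √(2gh) = √(2·14.3·91.0133) = 51.02 m/s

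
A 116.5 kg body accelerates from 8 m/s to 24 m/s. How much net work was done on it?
W = ΔKE = ½m(v₂² − v₁²) = ½(116.5)(24² − 8²) = 29824.0 J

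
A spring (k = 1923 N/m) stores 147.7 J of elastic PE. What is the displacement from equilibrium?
x = √(2·PE/k) = √(2·147.7/1923) = 0.3919 m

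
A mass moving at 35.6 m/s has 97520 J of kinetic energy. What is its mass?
m = 2·KE/v² = 2·97520/(35.6)² = 153.9 kg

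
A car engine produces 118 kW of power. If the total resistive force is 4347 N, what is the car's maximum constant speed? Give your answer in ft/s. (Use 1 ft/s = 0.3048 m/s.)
P = Fv ⇒ v = P/F = 118000 W/4347.0 N = 27.1452 m/s = 89.06 ft/s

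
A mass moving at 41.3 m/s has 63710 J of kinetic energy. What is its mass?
m = 2·KE/v² = 2·63710/(41.3)² = 74.7 kg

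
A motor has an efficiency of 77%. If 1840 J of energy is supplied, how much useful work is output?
W_out = η·W_in = 0.77·1840 = 1416.8 J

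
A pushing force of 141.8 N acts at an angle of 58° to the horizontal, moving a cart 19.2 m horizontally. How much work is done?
W = F·d·cosθ = (141.8)(19.2)cos(58°) = 1443 J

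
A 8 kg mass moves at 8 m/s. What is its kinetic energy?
KE = ½mv² = ½(8)(8)² = 256.0 J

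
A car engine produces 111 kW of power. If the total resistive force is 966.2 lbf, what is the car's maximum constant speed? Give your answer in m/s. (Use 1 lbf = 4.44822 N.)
Convert to SI: F = 4297.87 N
P = Fv ⇒ v = P/F = 111000 W/4297.87 N = 25.83 m/s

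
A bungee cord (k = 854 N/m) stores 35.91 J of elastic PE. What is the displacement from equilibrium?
x = √(2·PE/k) = √(2·35.91/854) = 0.29 m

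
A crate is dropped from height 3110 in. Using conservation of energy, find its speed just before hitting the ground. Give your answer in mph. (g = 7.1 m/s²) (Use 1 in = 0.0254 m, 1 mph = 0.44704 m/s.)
Convert to SI: h = 78.994 m
mgh = ½mv² ⇒ v = √(2gh) = √(2·7.1·78.994) = 33.492 m/s = 74.92 mph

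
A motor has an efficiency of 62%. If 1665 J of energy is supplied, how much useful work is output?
W_out = η·W_in = 0.62·1665 = 1032.3 J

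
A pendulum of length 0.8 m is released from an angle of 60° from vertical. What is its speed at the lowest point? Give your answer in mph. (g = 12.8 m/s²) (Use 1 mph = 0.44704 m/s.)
h = L(1 − cosθ) = 0.8(1 − cos60°) = 0.4 m
v = √(2gh) = √(2·12.8·0.4) = 3.2 m/s = 7.158 mph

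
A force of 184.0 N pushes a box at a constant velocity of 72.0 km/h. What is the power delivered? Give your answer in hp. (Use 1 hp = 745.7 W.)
Convert to SI: F = 184.0 N, v = 20.0 m/s
P = Fv = (184.0)(20.0) = 3680.0 W = 4.935 hp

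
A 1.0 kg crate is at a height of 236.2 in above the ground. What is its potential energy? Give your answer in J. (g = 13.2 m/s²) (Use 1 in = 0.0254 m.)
Convert to SI: m = 1.0 kg, h = 5.99948 m
PE = mgh = (1.0)(13.2)(5.99948) = 79.19 J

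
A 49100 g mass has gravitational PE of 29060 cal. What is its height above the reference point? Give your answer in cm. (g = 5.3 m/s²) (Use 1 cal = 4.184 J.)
Convert to SI: m = 49.1 kg, PE = 121587 J
h = PE/(mg) = 121587/(49.1·5.3) = 467.229 m = 46720 cm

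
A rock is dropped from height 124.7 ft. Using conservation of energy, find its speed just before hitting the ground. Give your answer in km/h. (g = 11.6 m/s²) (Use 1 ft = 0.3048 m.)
Convert to SI: h = 38.0086 m
mgh = ½mv² ⇒ v = √(2gh) = √(2·11.6·38.0086) = 29.6951 m/s = 106.9 km/h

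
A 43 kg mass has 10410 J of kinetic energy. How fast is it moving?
v = √(2·KE/m) = √(2·10410/43) = 22.0 m/s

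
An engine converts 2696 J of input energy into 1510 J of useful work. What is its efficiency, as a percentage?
η = W_out/W_in = 1510/2696 = 56.01%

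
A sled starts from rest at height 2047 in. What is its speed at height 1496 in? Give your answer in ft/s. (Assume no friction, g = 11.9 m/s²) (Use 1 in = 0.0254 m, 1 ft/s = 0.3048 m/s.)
Convert to SI: h₁−h₂ = 13.9954 m
mgh₁ = mgh₂ + ½mv² ⇒ v = √(2g(h₁−h₂)) = √(2·11.9·13.9954) = 18.2508 m/s = 59.88 ft/s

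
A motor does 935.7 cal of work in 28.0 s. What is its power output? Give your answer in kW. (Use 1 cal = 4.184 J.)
Convert to SI: W = 3914.97 J, t = 28.0 s
P = W/t = 3914.97/28.0 = 139.82 W = 0.1398 kW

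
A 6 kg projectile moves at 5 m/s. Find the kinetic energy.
KE = ½mv² = ½(6)(5)² = 75.0 J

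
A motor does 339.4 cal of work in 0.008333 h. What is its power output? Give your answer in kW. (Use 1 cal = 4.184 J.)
Convert to SI: W = 1420.05 J, t = 29.9988 s
P = W/t = 1420.05/29.9988 = 47.3369 W = 0.04734 kW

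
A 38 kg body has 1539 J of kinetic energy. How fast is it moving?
v = √(2·KE/m) = √(2·1539/38) = 9.0 m/s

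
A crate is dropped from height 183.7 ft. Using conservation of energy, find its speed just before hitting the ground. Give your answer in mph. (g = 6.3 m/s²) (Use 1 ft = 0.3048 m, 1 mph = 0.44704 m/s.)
Convert to SI: h = 55.9918 m
mgh = ½mv² ⇒ v = √(2gh) = √(2·6.3·55.9918) = 26.5612 m/s = 59.42 mph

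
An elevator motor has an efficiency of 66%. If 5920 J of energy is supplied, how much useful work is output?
W_out = η·W_in = 0.66·5920 = 3907.2 J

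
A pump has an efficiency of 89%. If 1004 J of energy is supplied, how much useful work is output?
W_out = η·W_in = 0.89·1004 = 893.56 J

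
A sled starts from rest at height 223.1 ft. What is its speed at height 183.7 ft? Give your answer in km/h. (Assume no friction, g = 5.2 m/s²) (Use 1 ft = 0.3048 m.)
Convert to SI: h₁−h₂ = 12.0091 m
mgh₁ = mgh₂ + ½mv² ⇒ v = √(2g(h₁−h₂)) = √(2·5.2·12.0091) = 11.1756 m/s = 40.23 km/h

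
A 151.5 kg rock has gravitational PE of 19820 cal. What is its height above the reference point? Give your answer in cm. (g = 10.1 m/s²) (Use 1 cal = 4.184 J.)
Convert to SI: m = 151.5 kg, PE = 82926.9 J
h = PE/(mg) = 82926.9/(151.5·10.1) = 54.1953 m = 5420 cm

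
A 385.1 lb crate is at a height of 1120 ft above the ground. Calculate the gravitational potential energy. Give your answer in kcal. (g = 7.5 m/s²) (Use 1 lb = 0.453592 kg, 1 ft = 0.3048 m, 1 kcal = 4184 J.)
Convert to SI: m = 174.678 kg, h = 341.376 m
PE = mgh = (174.678)(7.5)(341.376) = 447232 J = 106.9 kcal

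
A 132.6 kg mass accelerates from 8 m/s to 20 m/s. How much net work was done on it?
W = ΔKE = ½m(v₂² − v₁²) = ½(132.6)(20² − 8²) = 22276.8 J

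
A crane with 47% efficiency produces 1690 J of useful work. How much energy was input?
W_in = W_out/η = 1690/0.47 = 3596 J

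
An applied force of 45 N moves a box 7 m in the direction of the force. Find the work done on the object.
W = F·d = (45)(7) = 315.0 J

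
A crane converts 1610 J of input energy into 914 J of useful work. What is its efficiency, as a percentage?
η = W_out/W_in = 914/1610 = 56.77%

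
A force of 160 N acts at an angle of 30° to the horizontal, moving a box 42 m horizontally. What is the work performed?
W = F·d·cosθ = (160)(42)cos(30°) = 5820 J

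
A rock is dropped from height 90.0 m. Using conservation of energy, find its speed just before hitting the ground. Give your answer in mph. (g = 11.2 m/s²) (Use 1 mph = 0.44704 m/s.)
mgh = ½mv² ⇒ v = √(2gh) = √(2·11.2·90.0) = 44.8999 m/s = 100.4 mph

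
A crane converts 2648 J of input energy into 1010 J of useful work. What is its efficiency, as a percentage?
η = W_out/W_in = 1010/2648 = 38.14%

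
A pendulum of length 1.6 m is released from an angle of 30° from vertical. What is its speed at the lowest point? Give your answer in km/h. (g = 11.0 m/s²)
h = L(1 − cosθ) = 1.6(1 − cos30°) = 0.214359 m
v = √(2gh) = √(2·11.0·0.214359) = 2.17161 m/s = 7.818 km/h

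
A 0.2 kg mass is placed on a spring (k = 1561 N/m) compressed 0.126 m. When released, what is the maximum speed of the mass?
½kx² = ½mv² ⇒ v = x√(k/m) = (0.126)√(1561/0.2) = 11.13 m/s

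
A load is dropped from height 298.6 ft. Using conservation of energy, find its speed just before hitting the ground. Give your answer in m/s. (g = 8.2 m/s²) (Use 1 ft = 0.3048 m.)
Convert to SI: h = 91.0133 m
mgh = ½mv² ⇒ v = √(2gh) = √(2·8.2·91.0133) = 38.63 m/s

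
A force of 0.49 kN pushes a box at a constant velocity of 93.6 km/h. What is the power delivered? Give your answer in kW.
Convert to SI: F = 490.0 N, v = 26.0 m/s
P = Fv = (490.0)(26.0) = 12740.0 W = 12.74 kW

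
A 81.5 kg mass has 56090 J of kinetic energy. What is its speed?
v = √(2·KE/m) = √(2·56090/81.5) = 37.1 m/s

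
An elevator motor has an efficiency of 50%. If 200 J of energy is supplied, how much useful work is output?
W_out = η·W_in = 0.5·200 = 100.0 J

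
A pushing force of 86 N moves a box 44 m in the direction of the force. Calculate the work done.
W = F·d = (86)(44) = 3784 J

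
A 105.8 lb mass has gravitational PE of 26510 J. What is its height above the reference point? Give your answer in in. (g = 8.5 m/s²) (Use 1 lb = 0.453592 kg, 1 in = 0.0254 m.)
Convert to SI: m = 47.99 kg, PE = 26510.0 J
h = PE/(mg) = 26510.0/(47.99·8.5) = 64.989 m = 2559 in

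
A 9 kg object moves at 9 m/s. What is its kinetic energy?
KE = ½mv² = ½(9)(9)² = 364.5 J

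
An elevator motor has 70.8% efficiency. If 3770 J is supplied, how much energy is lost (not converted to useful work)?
W_lost = W_in(1 − η) = 3770·(1 − 0.708) = 1101 J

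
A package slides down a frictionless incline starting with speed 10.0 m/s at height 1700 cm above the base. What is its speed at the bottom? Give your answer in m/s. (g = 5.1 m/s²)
Convert to SI: v₀ = 10.0 m/s, h = 17.0 m
½mv₀² + mgh = ½mv² ⇒ v = √(v₀² + 2gh) = √(10.0² + 2·5.1·17.0) = 16.53 m/s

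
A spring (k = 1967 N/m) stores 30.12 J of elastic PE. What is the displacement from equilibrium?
x = √(2·PE/k) = √(2·30.12/1967) = 0.175 m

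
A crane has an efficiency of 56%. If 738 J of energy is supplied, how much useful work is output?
W_out = η·W_in = 0.56·738 = 413.28 J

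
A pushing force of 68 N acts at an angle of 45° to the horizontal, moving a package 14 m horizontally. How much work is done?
W = F·d·cosθ = (68)(14)cos(45°) = 673.2 J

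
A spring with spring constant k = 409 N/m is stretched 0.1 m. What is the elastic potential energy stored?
PE = ½kx² = ½(409)(0.1)² = 2.045 J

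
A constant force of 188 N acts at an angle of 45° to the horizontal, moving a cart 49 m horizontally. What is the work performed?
W = F·d·cosθ = (188)(49)cos(45°) = 6514 J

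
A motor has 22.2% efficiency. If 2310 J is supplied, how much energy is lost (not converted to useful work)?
W_lost = W_in(1 − η) = 2310·(1 − 0.222) = 1797 J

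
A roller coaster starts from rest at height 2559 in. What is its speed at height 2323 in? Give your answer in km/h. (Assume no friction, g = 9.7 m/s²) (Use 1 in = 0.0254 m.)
Convert to SI: h₁−h₂ = 5.9944 m
mgh₁ = mgh₂ + ½mv² ⇒ v = √(2g(h₁−h₂)) = √(2·9.7·5.9944) = 10.7838 m/s = 38.82 km/h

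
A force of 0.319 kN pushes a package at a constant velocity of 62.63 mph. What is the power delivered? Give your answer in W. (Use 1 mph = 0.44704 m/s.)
Convert to SI: F = 319.0 N, v = 27.9981 m/s
P = Fv = (319.0)(27.9981) = 8931 W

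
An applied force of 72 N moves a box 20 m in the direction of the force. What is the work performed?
W = F·d = (72)(20) = 1440 J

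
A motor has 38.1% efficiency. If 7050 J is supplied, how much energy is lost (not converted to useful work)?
W_lost = W_in(1 − η) = 7050·(1 − 0.381) = 4364 J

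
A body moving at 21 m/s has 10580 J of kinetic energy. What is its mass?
m = 2·KE/v² = 2·10580/(21)² = 47.98 kg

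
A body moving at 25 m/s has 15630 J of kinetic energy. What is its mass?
m = 2·KE/v² = 2·15630/(25)² = 50.02 kg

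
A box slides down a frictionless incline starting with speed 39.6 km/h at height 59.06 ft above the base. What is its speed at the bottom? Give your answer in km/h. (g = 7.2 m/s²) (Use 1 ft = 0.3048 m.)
Convert to SI: v₀ = 11.0 m/s, h = 18.0015 m
½mv₀² + mgh = ½mv² ⇒ v = √(v₀² + 2gh) = √(11.0² + 2·7.2·18.0015) = 19.4993 m/s = 70.2 km/h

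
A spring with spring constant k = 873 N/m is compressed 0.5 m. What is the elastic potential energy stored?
PE = ½kx² = ½(873)(0.5)² = 109.1 J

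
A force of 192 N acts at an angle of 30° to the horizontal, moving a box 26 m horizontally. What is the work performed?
W = F·d·cosθ = (192)(26)cos(30°) = 4323 J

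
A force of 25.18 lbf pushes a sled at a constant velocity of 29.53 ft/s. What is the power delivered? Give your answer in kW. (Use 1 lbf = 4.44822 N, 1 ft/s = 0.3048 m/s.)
Convert to SI: F = 112.006 N, v = 9.00074 m/s
P = Fv = (112.006)(9.00074) = 1008.14 W = 1.008 kW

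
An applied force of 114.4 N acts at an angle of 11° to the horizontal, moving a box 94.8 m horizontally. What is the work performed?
W = F·d·cosθ = (114.4)(94.8)cos(11°) = 10650 J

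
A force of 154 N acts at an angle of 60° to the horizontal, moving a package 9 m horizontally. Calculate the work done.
W = F·d·cosθ = (154)(9)cos(60°) = 693.0 J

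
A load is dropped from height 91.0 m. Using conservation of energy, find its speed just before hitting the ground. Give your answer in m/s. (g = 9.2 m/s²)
mgh = ½mv² ⇒ v = √(2gh) = √(2·9.2·91.0) = 40.92 m/s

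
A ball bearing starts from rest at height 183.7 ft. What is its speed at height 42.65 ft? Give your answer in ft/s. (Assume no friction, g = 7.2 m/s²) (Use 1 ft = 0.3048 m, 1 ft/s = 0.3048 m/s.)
Convert to SI: h₁−h₂ = 42.992 m
mgh₁ = mgh₂ + ½mv² ⇒ v = √(2g(h₁−h₂)) = √(2·7.2·42.992) = 24.8814 m/s = 81.63 ft/s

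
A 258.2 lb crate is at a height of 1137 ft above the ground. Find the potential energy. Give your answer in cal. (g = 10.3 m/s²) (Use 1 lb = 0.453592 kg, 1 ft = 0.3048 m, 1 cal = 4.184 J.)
Convert to SI: m = 117.117 kg, h = 346.558 m
PE = mgh = (117.117)(10.3)(346.558) = 418056 J = 99920 cal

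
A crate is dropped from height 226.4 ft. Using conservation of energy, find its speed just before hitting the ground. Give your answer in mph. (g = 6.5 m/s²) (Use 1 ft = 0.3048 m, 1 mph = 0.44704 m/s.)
Convert to SI: h = 69.0067 m
mgh = ½mv² ⇒ v = √(2gh) = √(2·6.5·69.0067) = 29.9514 m/s = 67.0 mph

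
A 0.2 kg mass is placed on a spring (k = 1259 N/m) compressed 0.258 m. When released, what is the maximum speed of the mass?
½kx² = ½mv² ⇒ v = x√(k/m) = (0.258)√(1259/0.2) = 20.47 m/s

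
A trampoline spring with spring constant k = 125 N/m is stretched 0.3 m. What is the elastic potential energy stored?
PE = ½kx² = ½(125)(0.3)² = 5.625 J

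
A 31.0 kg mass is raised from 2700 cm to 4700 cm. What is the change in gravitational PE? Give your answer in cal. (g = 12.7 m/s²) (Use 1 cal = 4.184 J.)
Convert to SI: m = 31.0 kg, Δh = 20.0 m
ΔPE = mgΔh = (31.0)(12.7)(20.0) = 7874.0 J = 1882 cal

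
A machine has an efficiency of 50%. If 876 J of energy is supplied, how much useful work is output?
W_out = η·W_in = 0.5·876 = 438.0 J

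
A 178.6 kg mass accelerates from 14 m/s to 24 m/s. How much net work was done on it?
W = ΔKE = ½m(v₂² − v₁²) = ½(178.6)(24² − 14²) = 33934.0 J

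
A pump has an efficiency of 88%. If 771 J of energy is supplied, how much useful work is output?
W_out = η·W_in = 0.88·771 = 678.48 J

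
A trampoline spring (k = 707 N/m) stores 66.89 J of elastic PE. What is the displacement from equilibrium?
x = √(2·PE/k) = √(2·66.89/707) = 0.435 m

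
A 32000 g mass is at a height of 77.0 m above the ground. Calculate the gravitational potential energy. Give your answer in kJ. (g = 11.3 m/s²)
Convert to SI: m = 32.0 kg, h = 77.0 m
PE = mgh = (32.0)(11.3)(77.0) = 27843.2 J = 27.84 kJ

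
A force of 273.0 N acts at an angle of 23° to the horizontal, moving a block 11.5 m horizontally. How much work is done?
W = F·d·cosθ = (273.0)(11.5)cos(23°) = 2890 J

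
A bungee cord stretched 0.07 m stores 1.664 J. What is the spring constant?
k = 2·PE/x² = 2·1.664/(0.07)² = 679.2 N/m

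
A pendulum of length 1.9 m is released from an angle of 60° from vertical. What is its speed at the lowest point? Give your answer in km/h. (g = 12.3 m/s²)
h = L(1 − cosθ) = 1.9(1 − cos60°) = 0.95 m
v = √(2gh) = √(2·12.3·0.95) = 4.83425 m/s = 17.4 km/h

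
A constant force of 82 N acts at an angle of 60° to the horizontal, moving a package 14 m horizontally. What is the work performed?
W = F·d·cosθ = (82)(14)cos(60°) = 574.0 J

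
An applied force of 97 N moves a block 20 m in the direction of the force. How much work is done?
W = F·d = (97)(20) = 1940 J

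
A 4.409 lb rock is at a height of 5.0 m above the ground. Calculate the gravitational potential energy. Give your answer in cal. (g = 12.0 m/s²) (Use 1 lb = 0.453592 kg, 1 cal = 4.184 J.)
Convert to SI: m = 1.99989 kg, h = 5.0 m
PE = mgh = (1.99989)(12.0)(5.0) = 119.993 J = 28.68 cal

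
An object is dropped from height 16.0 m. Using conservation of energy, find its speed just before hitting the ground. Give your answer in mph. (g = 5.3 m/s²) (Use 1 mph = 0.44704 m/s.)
mgh = ½mv² ⇒ v = √(2gh) = √(2·5.3·16.0) = 13.0231 m/s = 29.13 mph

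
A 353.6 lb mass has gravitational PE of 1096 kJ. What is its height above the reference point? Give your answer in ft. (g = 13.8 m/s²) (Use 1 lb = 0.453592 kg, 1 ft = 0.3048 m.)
Convert to SI: m = 160.39 kg, PE = 1096000 J
h = PE/(mg) = 1096000/(160.39·13.8) = 495.169 m = 1625 ft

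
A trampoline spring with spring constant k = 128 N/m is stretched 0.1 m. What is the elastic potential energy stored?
PE = ½kx² = ½(128)(0.1)² = 0.64 J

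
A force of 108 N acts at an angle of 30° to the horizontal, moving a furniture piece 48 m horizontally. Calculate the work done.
W = F·d·cosθ = (108)(48)cos(30°) = 4489 J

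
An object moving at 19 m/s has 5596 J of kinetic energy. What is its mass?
m = 2·KE/v² = 2·5596/(19)² = 31.0 kg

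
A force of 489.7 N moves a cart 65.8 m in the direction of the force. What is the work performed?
W = F·d = (489.7)(65.8) = 32220 J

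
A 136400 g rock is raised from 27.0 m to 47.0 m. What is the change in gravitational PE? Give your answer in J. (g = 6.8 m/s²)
Convert to SI: m = 136.4 kg, Δh = 20.0 m
ΔPE = mgΔh = (136.4)(6.8)(20.0) = 18550 J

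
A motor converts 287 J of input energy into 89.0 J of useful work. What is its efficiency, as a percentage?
η = W_out/W_in = 89.0/287 = 31.01%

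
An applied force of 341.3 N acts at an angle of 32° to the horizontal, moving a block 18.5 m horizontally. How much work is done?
W = F·d·cosθ = (341.3)(18.5)cos(32°) = 5355 J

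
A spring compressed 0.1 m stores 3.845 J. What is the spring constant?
k = 2·PE/x² = 2·3.845/(0.1)² = 769.0 N/m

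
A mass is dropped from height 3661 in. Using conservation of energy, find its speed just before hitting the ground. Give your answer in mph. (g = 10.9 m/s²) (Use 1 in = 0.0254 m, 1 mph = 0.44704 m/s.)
Convert to SI: h = 92.9894 m
mgh = ½mv² ⇒ v = √(2gh) = √(2·10.9·92.9894) = 45.0241 m/s = 100.7 mph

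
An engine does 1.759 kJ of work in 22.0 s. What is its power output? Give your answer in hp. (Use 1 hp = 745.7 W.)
Convert to SI: W = 1759.0 J, t = 22.0 s
P = W/t = 1759.0/22.0 = 79.9545 W = 0.1072 hp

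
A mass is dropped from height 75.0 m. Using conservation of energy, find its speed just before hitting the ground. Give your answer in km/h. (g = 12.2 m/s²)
mgh = ½mv² ⇒ v = √(2gh) = √(2·12.2·75.0) = 42.7785 m/s = 154.0 km/h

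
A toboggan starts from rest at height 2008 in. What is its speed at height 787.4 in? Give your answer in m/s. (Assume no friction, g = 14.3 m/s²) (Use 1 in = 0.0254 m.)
Convert to SI: h₁−h₂ = 31.0032 m
mgh₁ = mgh₂ + ½mv² ⇒ v = √(2g(h₁−h₂)) = √(2·14.3·31.0032) = 29.78 m/s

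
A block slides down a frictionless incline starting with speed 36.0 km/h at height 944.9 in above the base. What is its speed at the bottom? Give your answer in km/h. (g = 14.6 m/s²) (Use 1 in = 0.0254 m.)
Convert to SI: v₀ = 10.0 m/s, h = 24.0005 m
½mv₀² + mgh = ½mv² ⇒ v = √(v₀² + 2gh) = √(10.0² + 2·14.6·24.0005) = 28.2986 m/s = 101.9 km/h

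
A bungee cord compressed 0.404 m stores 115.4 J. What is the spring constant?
k = 2·PE/x² = 2·115.4/(0.404)² = 1414 N/m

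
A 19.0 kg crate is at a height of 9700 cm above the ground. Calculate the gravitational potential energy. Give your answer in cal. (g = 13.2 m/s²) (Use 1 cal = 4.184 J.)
Convert to SI: m = 19.0 kg, h = 97.0 m
PE = mgh = (19.0)(13.2)(97.0) = 24327.6 J = 5814 cal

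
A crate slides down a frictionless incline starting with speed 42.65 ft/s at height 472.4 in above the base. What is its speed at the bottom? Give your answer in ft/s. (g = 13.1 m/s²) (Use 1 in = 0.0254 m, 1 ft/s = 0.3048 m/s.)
Convert to SI: v₀ = 12.9997 m/s, h = 11.999 m
½mv₀² + mgh = ½mv² ⇒ v = √(v₀² + 2gh) = √(12.9997² + 2·13.1·11.999) = 21.9856 m/s = 72.13 ft/s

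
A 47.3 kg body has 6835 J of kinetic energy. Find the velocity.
v = √(2·KE/m) = √(2·6835/47.3) = 17.0 m/s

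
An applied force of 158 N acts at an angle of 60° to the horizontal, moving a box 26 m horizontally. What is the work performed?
W = F·d·cosθ = (158)(26)cos(60°) = 2054 J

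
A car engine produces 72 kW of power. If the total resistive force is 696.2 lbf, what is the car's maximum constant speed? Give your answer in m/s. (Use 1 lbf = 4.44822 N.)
Convert to SI: F = 3096.85 N
P = Fv ⇒ v = P/F = 72000 W/3096.85 N = 23.25 m/s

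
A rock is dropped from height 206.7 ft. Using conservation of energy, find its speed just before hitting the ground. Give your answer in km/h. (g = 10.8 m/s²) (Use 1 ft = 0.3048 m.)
Convert to SI: h = 63.0022 m
mgh = ½mv² ⇒ v = √(2gh) = √(2·10.8·63.0022) = 36.8897 m/s = 132.8 km/h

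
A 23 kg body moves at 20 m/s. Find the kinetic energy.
KE = ½mv² = ½(23)(20)² = 4600.0 J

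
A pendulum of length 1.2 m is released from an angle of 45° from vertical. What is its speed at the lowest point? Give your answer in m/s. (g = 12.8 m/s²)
h = L(1 − cosθ) = 1.2(1 − cos45°) = 0.351472 m
v = √(2gh) = √(2·12.8·0.351472) = 3.0 m/s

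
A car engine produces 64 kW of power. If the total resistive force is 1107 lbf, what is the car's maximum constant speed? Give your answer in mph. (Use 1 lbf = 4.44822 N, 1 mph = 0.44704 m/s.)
Convert to SI: F = 4924.18 N
P = Fv ⇒ v = P/F = 64000 W/4924.18 N = 12.9971 m/s = 29.07 mph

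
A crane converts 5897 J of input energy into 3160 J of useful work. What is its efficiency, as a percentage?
η = W_out/W_in = 3160/5897 = 53.59%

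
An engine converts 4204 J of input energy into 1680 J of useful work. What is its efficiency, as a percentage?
η = W_out/W_in = 1680/4204 = 39.96%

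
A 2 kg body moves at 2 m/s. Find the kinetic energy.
KE = ½mv² = ½(2)(2)² = 4.0 J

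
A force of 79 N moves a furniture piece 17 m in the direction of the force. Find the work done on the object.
W = F·d = (79)(17) = 1343 J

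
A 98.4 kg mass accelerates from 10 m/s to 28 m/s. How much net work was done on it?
W = ΔKE = ½m(v₂² − v₁²) = ½(98.4)(28² − 10²) = 33652.8 J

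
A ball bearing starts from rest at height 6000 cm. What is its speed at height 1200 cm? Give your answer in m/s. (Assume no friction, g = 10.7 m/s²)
Convert to SI: h₁−h₂ = 48.0 m
mgh₁ = mgh₂ + ½mv² ⇒ v = √(2g(h₁−h₂)) = √(2·10.7·48.0) = 32.05 m/s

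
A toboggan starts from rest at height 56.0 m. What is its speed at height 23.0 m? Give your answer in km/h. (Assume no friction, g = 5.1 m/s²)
mgh₁ = mgh₂ + ½mv² ⇒ v = √(2g(h₁−h₂)) = √(2·5.1·33.0) = 18.3467 m/s = 66.05 km/h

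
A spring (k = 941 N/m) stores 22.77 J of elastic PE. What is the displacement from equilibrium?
x = √(2·PE/k) = √(2·22.77/941) = 0.22 m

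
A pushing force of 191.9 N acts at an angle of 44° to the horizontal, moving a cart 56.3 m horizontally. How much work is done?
W = F·d·cosθ = (191.9)(56.3)cos(44°) = 7772 J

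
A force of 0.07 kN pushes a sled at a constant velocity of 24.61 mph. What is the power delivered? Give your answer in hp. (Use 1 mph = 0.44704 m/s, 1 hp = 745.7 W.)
Convert to SI: F = 70.0 N, v = 11.0017 m/s
P = Fv = (70.0)(11.0017) = 770.116 W = 1.033 hp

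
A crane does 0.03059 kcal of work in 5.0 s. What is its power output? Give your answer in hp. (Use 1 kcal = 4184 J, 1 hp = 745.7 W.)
Convert to SI: W = 127.989 J, t = 5.0 s
P = W/t = 127.989/5.0 = 25.5977 W = 0.03433 hp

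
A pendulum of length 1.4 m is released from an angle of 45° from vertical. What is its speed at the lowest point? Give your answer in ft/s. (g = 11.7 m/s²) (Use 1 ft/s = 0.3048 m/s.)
h = L(1 − cosθ) = 1.4(1 − cos45°) = 0.410051 m
v = √(2gh) = √(2·11.7·0.410051) = 3.09761 m/s = 10.16 ft/s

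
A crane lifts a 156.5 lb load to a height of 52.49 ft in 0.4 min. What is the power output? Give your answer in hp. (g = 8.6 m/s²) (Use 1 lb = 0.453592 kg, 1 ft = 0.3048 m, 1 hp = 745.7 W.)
Convert to SI: m = 70.9871 kg, h = 15.999 m, t = 24.0 s
P = mgh/t = (70.9871)(8.6)(15.999)/24.0 = 406.966 W = 0.5458 hp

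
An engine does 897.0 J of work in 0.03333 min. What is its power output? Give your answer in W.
Convert to SI: W = 897.0 J, t = 1.9998 s
P = W/t = 897.0/1.9998 = 448.5 W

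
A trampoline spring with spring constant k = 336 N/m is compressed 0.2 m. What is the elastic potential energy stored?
PE = ½kx² = ½(336)(0.2)² = 6.72 J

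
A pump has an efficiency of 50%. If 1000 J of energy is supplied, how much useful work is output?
W_out = η·W_in = 0.5·1000 = 500.0 J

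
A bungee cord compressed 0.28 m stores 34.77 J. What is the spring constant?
k = 2·PE/x² = 2·34.77/(0.28)² = 887.0 N/m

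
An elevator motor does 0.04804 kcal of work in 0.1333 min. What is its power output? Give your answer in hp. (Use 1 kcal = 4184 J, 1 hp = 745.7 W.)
Convert to SI: W = 200.999 J, t = 7.998 s
P = W/t = 200.999/7.998 = 25.1312 W = 0.0337 hp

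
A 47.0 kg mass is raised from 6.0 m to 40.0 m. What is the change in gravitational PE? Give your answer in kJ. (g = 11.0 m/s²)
ΔPE = mgΔh = (47.0)(11.0)(34.0) = 17578.0 J = 17.58 kJ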